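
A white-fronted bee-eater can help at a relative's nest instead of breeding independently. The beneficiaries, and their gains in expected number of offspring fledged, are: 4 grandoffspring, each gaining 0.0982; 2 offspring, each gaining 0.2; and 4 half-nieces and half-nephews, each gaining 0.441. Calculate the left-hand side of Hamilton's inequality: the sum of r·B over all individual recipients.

r to a grandoffspring = 0.25 (two parent–offspring links: r = (1/2)^2 = 1/4).
r to an offspring = 0.5 (one parent–offspring link: r = (1/2)^1 = 1/2).
r to a half-niece or half-nephew = 1/8 (half-aunt/uncle↔niece/nephew: one path of length 3: r = (1/2)^3 = 1/8).
Summing one r·B term per recipient: 4·0.25·0.0982 + 2·0.5·0.2 + 4·0.125·0.441 = 0.5187.

0.5187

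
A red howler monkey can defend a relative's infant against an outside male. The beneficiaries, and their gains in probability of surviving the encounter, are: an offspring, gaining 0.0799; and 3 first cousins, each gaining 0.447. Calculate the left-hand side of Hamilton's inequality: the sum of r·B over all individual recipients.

0.207575

r to an offspring = 0.5 (one parent–offspring link: r = (1/2)^1 = 1/2).
r to a first cousin = 1/8 (first cousins share one grandparent pair — two paths of length 4: r = 2·(1/2)^4 = 1/8).
Summing one r·B term per recipient: 1·0.5·0.0799 + 3·0.125·0.447 = 0.207575.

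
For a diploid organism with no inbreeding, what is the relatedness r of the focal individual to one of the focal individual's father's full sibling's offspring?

0.125

Each parent–offspring link contributes a factor of 1/2, and independent paths through distinct common ancestors add.
First cousins share one grandparent pair — two paths of length 4: r = 2·(1/2)^4 = 1/8.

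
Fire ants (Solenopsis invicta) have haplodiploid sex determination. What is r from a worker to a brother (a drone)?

Her haploid brother carries none of their father's genes and a random half of their mother's genome; that half matches the maternal half of her own genome with probability 1/2: r = 1/2 · 1/2 = 1/4.

0.25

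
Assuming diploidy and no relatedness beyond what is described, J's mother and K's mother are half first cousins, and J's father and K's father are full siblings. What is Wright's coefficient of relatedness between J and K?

Relatedness sums over independent paths through distinct common ancestors.
J and K are related in two ways: half second cousins through their mothers (r = 1/64) and first cousins through their fathers (r = 1/8).
r = 1/64 + 1/8 = 0.140625.

0.140625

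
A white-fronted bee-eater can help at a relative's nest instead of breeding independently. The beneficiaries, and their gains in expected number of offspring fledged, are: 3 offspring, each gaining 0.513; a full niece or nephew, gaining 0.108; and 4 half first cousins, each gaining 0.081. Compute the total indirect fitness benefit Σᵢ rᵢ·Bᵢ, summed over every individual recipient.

0.81675

r to an offspring = 1/2 (one parent–offspring link: r = (1/2)^1 = 1/2).
r to a full niece or nephew = 1/4 (full aunt/uncle↔niece/nephew: two paths of length 3 through the shared grandparent pair: r = 2·(1/2)^3 = 1/4).
r to a half first cousin = 1/16 (half first cousins share one grandparent — one path of length 4: r = (1/2)^4 = 1/16).
Summing one r·B term per recipient: 3·0.5·0.513 + 1·0.25·0.108 + 4·0.0625·0.081 = 0.81675.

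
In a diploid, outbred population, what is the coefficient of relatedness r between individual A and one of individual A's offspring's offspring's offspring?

Each parent–offspring link contributes a factor of 1/2, and independent paths through distinct common ancestors add.
Three parent–offspring links: r = (1/2)^3 = 1/8.

0.125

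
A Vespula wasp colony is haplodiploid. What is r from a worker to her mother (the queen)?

One meiotic link between diploid queen and diploid daughter: r = 1/2.

0.5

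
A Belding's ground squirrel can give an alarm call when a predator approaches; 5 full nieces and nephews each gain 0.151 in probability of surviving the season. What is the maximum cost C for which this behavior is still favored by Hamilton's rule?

0.18875

r to a full niece or nephew = 0.25 (full aunt/uncle↔niece/nephew: two paths of length 3 through the shared grandparent pair: r = 2·(1/2)^3 = 1/4).
Hamilton's rule: n·r·B > C, so the trait is favored while C < n·r·B = 5·0.25·0.151 = 0.18875.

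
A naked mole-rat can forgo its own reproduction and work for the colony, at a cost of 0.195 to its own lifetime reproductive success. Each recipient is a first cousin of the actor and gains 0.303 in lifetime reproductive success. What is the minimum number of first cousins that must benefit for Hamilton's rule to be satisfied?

r to a first cousin = 0.125 (first cousins share one grandparent pair — two paths of length 4: r = 2·(1/2)^4 = 1/8).
Hamilton's rule: n·r·B > C  ⇒  n > C/(r·B) = 0.195/(0.125·0.303) = 5.149.
The smallest integer exceeding 5.149 is 6.

6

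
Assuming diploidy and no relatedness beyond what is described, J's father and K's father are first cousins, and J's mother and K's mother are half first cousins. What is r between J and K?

With two independent routes of shared ancestry, r is the sum of the two contributions.
J and K are related in two ways: second cousins through their fathers (r = 1/32) and half second cousins through their mothers (r = 1/64).
r = 1/32 + 1/64 = 3/64 = 0.046875.

0.046875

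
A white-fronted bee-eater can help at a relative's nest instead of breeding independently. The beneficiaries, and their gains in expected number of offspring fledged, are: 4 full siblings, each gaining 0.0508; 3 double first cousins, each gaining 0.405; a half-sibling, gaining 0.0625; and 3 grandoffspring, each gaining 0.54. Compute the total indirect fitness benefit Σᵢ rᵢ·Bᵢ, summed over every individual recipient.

r to a full sibling = 1/2 (full sibs share both parents — two paths of length 2: r = 2·(1/2)^2 = 1/2).
r to a double first cousin = 0.25 (double first cousins share both grandparent pairs — four paths of length 4: r = 4·(1/2)^4 = 1/4).
r to a half-sibling = 0.25 (half-sibs share one parent — one path of length 2: r = (1/2)^2 = 1/4).
r to a grandoffspring = 0.25 (two parent–offspring links: r = (1/2)^2 = 1/4).
Summing one r·B term per recipient: 4·0.5·0.0508 + 3·0.25·0.405 + 1·0.25·0.0625 + 3·0.25·0.54 = 0.825975.

0.825975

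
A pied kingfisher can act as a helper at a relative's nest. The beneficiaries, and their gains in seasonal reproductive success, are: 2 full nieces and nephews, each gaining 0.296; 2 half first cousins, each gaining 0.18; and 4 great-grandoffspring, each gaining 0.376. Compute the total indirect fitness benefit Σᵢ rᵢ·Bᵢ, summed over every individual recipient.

r to a full niece or nephew = 1/4 (full aunt/uncle↔niece/nephew: two paths of length 3 through the shared grandparent pair: r = 2·(1/2)^3 = 1/4).
r to a half first cousin = 1/16 (half first cousins share one grandparent — one path of length 4: r = (1/2)^4 = 1/16).
r to a great-grandoffspring = 1/8 (three parent–offspring links: r = (1/2)^3 = 1/8).
Summing one r·B term per recipient: 2·0.25·0.296 + 2·0.0625·0.18 + 4·0.125·0.376 = 0.3585.

0.3585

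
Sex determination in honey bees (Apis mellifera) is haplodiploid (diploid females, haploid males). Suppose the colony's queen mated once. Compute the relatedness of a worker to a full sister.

Haplodiploid full sisters inherit their father's entire haploid genome identically (contributing 1/2) and on average half of their mother's contribution (1/2 · 1/2 = 1/4); r = 1/2 + 1/4 = 3/4.

0.75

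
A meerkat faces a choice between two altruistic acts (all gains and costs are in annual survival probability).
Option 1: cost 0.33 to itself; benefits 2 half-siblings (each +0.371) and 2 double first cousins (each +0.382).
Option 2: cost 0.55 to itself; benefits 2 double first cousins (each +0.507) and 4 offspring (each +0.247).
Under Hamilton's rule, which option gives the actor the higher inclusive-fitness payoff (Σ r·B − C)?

Option 2

Option 1: r to a half-sibling = 0.25.
Option 1: r to a double first cousin = 0.25.
Option 1: Σ r·B − C = (2·0.25·0.371 + 2·0.25·0.382) − 0.33 = 0.0465.
Option 2: r to a double first cousin = 0.25.
Option 2: r to an offspring = 0.5.
Option 2: Σ r·B − C = (2·0.25·0.507 + 4·0.5·0.247) − 0.55 = 0.1975.
Option 2 has the higher net inclusive-fitness payoff.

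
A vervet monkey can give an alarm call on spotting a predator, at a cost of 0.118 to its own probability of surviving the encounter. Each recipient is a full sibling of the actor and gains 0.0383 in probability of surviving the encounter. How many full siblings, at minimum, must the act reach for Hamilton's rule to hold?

r to a full sibling = 1/2 (full sibs share both parents — two paths of length 2: r = 2·(1/2)^2 = 1/2).
Hamilton's rule: n·r·B > C  ⇒  n > C/(r·B) = 0.118/(0.5·0.0383) = 6.162.
The smallest integer exceeding 6.162 is 7.

7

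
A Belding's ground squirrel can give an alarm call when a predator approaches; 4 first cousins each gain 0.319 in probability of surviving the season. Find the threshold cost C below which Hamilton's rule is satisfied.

r to a first cousin = 1/8 (first cousins share one grandparent pair — two paths of length 4: r = 2·(1/2)^4 = 1/8).
Hamilton's rule: n·r·B > C, so the trait is favored while C < n·r·B = 4·0.125·0.319 = 0.1595.

0.1595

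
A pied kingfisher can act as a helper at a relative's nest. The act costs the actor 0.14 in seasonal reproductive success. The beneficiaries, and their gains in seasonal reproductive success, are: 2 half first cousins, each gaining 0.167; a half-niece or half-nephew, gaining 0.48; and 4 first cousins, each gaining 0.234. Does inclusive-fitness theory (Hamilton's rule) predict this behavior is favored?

Yes

Hamilton's rule: the trait is favored when the sum of r·B over every recipient exceeds the actor's cost C.
r to a half first cousin = 1/16 (half first cousins share one grandparent — one path of length 4: r = (1/2)^4 = 1/16).
r to a half-niece or half-nephew = 0.125 (half-aunt/uncle↔niece/nephew: one path of length 3: r = (1/2)^3 = 1/8).
r to a first cousin = 1/8 (first cousins share one grandparent pair — two paths of length 4: r = 2·(1/2)^4 = 1/8).
Summing one r·B term per recipient: 2·0.0625·0.167 + 1·0.125·0.48 + 4·0.125·0.234 = 0.197875.
0.197875 > 0.14: the indirect benefit exceeds the cost.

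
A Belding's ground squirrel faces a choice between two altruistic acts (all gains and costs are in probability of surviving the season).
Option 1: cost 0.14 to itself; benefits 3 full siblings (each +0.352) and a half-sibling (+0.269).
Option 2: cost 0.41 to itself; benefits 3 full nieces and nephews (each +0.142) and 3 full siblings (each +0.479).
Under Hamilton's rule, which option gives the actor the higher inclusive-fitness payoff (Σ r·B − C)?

Option 1: r to a full sibling = 0.5.
Option 1: r to a half-sibling = 0.25.
Option 1: Σ r·B − C = (3·0.5·0.352 + 1·0.25·0.269) − 0.14 = 0.45525.
Option 2: r to a full niece or nephew = 0.25.
Option 2: r to a full sibling = 0.5.
Option 2: Σ r·B − C = (3·0.25·0.142 + 3·0.5·0.479) − 0.41 = 0.415.
Option 1 has the higher net inclusive-fitness payoff.

Option 1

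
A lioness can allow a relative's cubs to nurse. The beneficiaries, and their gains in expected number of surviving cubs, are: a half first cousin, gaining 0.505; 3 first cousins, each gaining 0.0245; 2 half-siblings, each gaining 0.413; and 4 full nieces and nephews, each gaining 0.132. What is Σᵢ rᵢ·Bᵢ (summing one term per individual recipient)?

r to a half first cousin = 0.0625 (half first cousins share one grandparent — one path of length 4: r = (1/2)^4 = 1/16).
r to a first cousin = 0.125 (first cousins share one grandparent pair — two paths of length 4: r = 2·(1/2)^4 = 1/8).
r to a half-sibling = 1/4 (half-sibs share one parent — one path of length 2: r = (1/2)^2 = 1/4).
r to a full niece or nephew = 0.25 (full aunt/uncle↔niece/nephew: two paths of length 3 through the shared grandparent pair: r = 2·(1/2)^3 = 1/4).
Summing one r·B term per recipient: 1·0.0625·0.505 + 3·0.125·0.0245 + 2·0.25·0.413 + 4·0.25·0.132 = 0.37925.

0.37925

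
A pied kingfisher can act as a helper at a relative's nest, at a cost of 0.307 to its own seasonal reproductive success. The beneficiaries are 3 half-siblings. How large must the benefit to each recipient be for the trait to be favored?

r to a half-sibling = 0.25 (half-sibs share one parent — one path of length 2: r = (1/2)^2 = 1/4).
Hamilton's rule with n recipients of equal r: n·r·B > C, so B > C/(n·r) = 0.307/(3·0.25) = 0.4093.

0.4093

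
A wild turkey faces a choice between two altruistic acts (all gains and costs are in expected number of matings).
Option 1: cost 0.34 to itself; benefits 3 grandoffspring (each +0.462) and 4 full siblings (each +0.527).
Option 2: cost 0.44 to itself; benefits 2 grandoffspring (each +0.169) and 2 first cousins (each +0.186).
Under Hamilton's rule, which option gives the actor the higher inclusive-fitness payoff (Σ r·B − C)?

Option 1: r to a grandoffspring = 0.25.
Option 1: r to a full sibling = 0.5.
Option 1: Σ r·B − C = (3·0.25·0.462 + 4·0.5·0.527) − 0.34 = 1.0605.
Option 2: r to a grandoffspring = 0.25.
Option 2: r to a first cousin = 0.125.
Option 2: Σ r·B − C = (2·0.25·0.169 + 2·0.125·0.186) − 0.44 = -0.309.
Option 1 has the higher net inclusive-fitness payoff.

Option 1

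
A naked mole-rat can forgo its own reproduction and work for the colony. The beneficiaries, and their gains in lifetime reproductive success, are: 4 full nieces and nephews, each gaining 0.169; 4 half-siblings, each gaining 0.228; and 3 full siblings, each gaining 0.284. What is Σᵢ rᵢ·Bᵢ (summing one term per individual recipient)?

r to a full niece or nephew = 1/4 (full aunt/uncle↔niece/nephew: two paths of length 3 through the shared grandparent pair: r = 2·(1/2)^3 = 1/4).
r to a half-sibling = 0.25 (half-sibs share one parent — one path of length 2: r = (1/2)^2 = 1/4).
r to a full sibling = 0.5 (full sibs share both parents — two paths of length 2: r = 2·(1/2)^2 = 1/2).
Summing one r·B term per recipient: 4·0.25·0.169 + 4·0.25·0.228 + 3·0.5·0.284 = 0.823.

0.823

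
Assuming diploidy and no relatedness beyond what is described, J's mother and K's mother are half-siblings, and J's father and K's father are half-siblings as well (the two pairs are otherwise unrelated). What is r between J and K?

With two independent routes of shared ancestry, r is the sum of the two contributions.
J and K are related in two ways: half first cousins through their mothers (r = 1/16) and half first cousins through their fathers (r = 1/16).
r = 1/16 + 1/16 = 0.125.

0.125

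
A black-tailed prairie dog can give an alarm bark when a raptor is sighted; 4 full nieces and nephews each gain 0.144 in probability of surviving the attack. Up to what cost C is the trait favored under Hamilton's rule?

0.144

r to a full niece or nephew = 0.25 (full aunt/uncle↔niece/nephew: two paths of length 3 through the shared grandparent pair: r = 2·(1/2)^3 = 1/4).
Hamilton's rule: n·r·B > C, so the trait is favored while C < n·r·B = 4·0.25·0.144 = 0.144.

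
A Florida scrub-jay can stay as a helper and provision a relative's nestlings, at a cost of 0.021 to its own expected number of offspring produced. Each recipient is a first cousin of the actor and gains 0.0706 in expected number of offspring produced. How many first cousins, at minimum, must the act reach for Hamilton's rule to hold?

r to a first cousin = 0.125 (first cousins share one grandparent pair — two paths of length 4: r = 2·(1/2)^4 = 1/8).
Hamilton's rule: n·r·B > C  ⇒  n > C/(r·B) = 0.021/(0.125·0.0706) = 2.38.
The smallest integer exceeding 2.38 is 3.

3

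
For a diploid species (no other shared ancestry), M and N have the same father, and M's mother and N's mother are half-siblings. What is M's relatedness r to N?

With two independent routes of shared ancestry, r is the sum of the two contributions.
M and N are related in two ways: half-sibs through their shared father (r = 1/4) and half first cousins through their mothers (r = 1/16).
r = 1/4 + 1/16 = 5/16 = 0.3125.

0.3125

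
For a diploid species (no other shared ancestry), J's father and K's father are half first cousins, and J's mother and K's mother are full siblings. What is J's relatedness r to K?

Wright's path rule: contributions from independent ancestry routes add.
J and K are related in two ways: half second cousins through their fathers (r = 1/64) and first cousins through their mothers (r = 1/8).
r = 1/64 + 1/8 = 9/64 = 0.140625.

0.140625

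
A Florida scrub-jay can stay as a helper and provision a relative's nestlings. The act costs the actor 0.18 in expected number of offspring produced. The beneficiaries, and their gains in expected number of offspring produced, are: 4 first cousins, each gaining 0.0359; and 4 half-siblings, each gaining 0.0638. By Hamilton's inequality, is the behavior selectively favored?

Hamilton's rule: the trait is favored when the sum of r·B over every recipient exceeds the actor's cost C.
r to a first cousin = 1/8 (first cousins share one grandparent pair — two paths of length 4: r = 2·(1/2)^4 = 1/8).
r to a half-sibling = 1/4 (half-sibs share one parent — one path of length 2: r = (1/2)^2 = 1/4).
Summing one r·B term per recipient: 4·0.125·0.0359 + 4·0.25·0.0638 = 0.08175.
0.08175 < 0.18: the indirect benefit is less than the cost.

No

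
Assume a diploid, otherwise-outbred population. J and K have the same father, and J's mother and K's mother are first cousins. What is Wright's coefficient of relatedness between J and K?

With two independent routes of shared ancestry, r is the sum of the two contributions.
J and K are related in two ways: half-sibs through their shared father (r = 1/4) and second cousins through their mothers (r = 1/32).
r = 1/4 + 1/32 = 0.28125.

0.28125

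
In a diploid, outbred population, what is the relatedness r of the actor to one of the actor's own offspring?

Each parent–offspring link contributes a factor of 1/2, and independent paths through distinct common ancestors add.
One parent–offspring link: r = (1/2)^1 = 1/2.

0.5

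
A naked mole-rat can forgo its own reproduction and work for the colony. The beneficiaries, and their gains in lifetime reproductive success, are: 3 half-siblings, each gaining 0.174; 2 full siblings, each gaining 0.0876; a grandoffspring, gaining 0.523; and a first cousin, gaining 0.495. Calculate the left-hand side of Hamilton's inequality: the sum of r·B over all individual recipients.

0.410725

r to a half-sibling = 0.25 (half-sibs share one parent — one path of length 2: r = (1/2)^2 = 1/4).
r to a full sibling = 0.5 (full sibs share both parents — two paths of length 2: r = 2·(1/2)^2 = 1/2).
r to a grandoffspring = 1/4 (two parent–offspring links: r = (1/2)^2 = 1/4).
r to a first cousin = 1/8 (first cousins share one grandparent pair — two paths of length 4: r = 2·(1/2)^4 = 1/8).
Summing one r·B term per recipient: 3·0.25·0.174 + 2·0.5·0.0876 + 1·0.25·0.523 + 1·0.125·0.495 = 0.410725.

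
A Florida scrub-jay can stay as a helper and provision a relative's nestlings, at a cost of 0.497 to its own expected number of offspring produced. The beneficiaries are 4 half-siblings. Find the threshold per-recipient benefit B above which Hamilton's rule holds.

0.497

r to a half-sibling = 0.25 (half-sibs share one parent — one path of length 2: r = (1/2)^2 = 1/4).
Hamilton's rule with n recipients of equal r: n·r·B > C, so B > C/(n·r) = 0.497/(4·0.25) = 0.497.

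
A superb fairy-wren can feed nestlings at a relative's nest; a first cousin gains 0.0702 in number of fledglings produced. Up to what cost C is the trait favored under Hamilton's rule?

0.008775

r to a first cousin = 0.125 (first cousins share one grandparent pair — two paths of length 4: r = 2·(1/2)^4 = 1/8).
Hamilton's rule: n·r·B > C, so the trait is favored while C < n·r·B = 1·0.125·0.0702 = 0.008775.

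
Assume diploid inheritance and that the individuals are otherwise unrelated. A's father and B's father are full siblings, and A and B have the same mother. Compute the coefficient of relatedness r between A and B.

With two independent routes of shared ancestry, r is the sum of the two contributions.
A and B are related in two ways: first cousins through their fathers (r = 1/8) and half-sibs through their shared mother (r = 1/4).
r = 1/8 + 1/4 = 0.375.

0.375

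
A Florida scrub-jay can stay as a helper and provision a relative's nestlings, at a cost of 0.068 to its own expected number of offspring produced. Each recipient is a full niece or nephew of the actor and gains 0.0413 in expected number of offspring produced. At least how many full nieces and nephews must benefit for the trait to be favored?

7

r to a full niece or nephew = 0.25 (full aunt/uncle↔niece/nephew: two paths of length 3 through the shared grandparent pair: r = 2·(1/2)^3 = 1/4).
Hamilton's rule: n·r·B > C  ⇒  n > C/(r·B) = 0.068/(0.25·0.0413) = 6.586.
The smallest integer exceeding 6.586 is 7.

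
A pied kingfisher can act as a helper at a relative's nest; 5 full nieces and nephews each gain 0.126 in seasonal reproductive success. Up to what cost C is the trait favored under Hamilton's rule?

r to a full niece or nephew = 0.25 (full aunt/uncle↔niece/nephew: two paths of length 3 through the shared grandparent pair: r = 2·(1/2)^3 = 1/4).
Hamilton's rule: n·r·B > C, so the trait is favored while C < n·r·B = 5·0.25·0.126 = 0.1575.

0.1575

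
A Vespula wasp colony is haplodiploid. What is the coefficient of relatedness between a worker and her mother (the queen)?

One meiotic link between diploid queen and diploid daughter: r = 1/2.

0.5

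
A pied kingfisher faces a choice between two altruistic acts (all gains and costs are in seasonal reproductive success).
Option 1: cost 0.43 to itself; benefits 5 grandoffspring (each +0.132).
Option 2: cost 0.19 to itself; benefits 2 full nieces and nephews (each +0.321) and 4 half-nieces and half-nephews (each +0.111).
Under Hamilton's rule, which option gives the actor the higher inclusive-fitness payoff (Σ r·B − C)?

Option 2

Option 1: r to a grandoffspring = 0.25.
Option 1: Σ r·B − C = (5·0.25·0.132) − 0.43 = -0.265.
Option 2: r to a full niece or nephew = 0.25.
Option 2: r to a half-niece or half-nephew = 0.125.
Option 2: Σ r·B − C = (2·0.25·0.321 + 4·0.125·0.111) − 0.19 = 0.026.
Option 2 has the higher net inclusive-fitness payoff.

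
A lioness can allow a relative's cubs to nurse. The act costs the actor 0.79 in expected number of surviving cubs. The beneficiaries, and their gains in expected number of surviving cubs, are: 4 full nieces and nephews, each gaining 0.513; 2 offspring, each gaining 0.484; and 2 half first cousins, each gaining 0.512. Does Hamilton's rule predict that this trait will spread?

Yes

Hamilton's rule: the trait is favored when the sum of r·B over every recipient exceeds the actor's cost C.
r to a full niece or nephew = 0.25 (full aunt/uncle↔niece/nephew: two paths of length 3 through the shared grandparent pair: r = 2·(1/2)^3 = 1/4).
r to an offspring = 1/2 (one parent–offspring link: r = (1/2)^1 = 1/2).
r to a half first cousin = 1/16 (half first cousins share one grandparent — one path of length 4: r = (1/2)^4 = 1/16).
Summing one r·B term per recipient: 4·0.25·0.513 + 2·0.5·0.484 + 2·0.0625·0.512 = 1.061.
1.061 > 0.79: the indirect benefit exceeds the cost.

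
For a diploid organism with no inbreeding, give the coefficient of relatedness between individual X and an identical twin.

Each parent–offspring link contributes a factor of 1/2, and independent paths through distinct common ancestors add.
Monozygotic twins share every allele identical by descent: r = 1.

1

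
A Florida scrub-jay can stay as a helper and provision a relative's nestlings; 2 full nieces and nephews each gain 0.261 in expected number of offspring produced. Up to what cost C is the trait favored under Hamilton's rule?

r to a full niece or nephew = 0.25 (full aunt/uncle↔niece/nephew: two paths of length 3 through the shared grandparent pair: r = 2·(1/2)^3 = 1/4).
Hamilton's rule: n·r·B > C, so the trait is favored while C < n·r·B = 2·0.25·0.261 = 0.1305.

0.1305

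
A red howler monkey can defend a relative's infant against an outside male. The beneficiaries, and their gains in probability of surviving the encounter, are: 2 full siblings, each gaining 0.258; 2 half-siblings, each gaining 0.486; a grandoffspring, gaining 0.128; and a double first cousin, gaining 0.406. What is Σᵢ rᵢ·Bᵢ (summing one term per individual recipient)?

0.6345

r to a full sibling = 1/2 (full sibs share both parents — two paths of length 2: r = 2·(1/2)^2 = 1/2).
r to a half-sibling = 1/4 (half-sibs share one parent — one path of length 2: r = (1/2)^2 = 1/4).
r to a grandoffspring = 0.25 (two parent–offspring links: r = (1/2)^2 = 1/4).
r to a double first cousin = 0.25 (double first cousins share both grandparent pairs — four paths of length 4: r = 4·(1/2)^4 = 1/4).
Summing one r·B term per recipient: 2·0.5·0.258 + 2·0.25·0.486 + 1·0.25·0.128 + 1·0.25·0.406 = 0.6345.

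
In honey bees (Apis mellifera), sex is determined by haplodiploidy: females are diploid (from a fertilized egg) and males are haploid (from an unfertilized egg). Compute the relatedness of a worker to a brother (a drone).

0.25

Her haploid brother carries none of their father's genes and a random half of their mother's genome; that half matches the maternal half of her own genome with probability 1/2: r = 1/2 · 1/2 = 1/4.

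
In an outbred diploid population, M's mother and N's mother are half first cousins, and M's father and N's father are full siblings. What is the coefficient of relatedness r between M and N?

With two independent routes of shared ancestry, r is the sum of the two contributions.
M and N are related in two ways: half second cousins through their mothers (r = 1/64) and first cousins through their fathers (r = 1/8).
r = 1/64 + 1/8 = 0.140625.

0.140625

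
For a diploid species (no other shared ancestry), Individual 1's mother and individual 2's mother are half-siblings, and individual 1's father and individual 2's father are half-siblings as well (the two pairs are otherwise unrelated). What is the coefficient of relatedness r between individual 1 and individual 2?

With two independent routes of shared ancestry, r is the sum of the two contributions.
Individual 1 and individual 2 are related in two ways: half first cousins through their mothers (r = 1/16) and half first cousins through their fathers (r = 1/16).
r = 1/16 + 1/16 = 1/8 = 0.125.

0.125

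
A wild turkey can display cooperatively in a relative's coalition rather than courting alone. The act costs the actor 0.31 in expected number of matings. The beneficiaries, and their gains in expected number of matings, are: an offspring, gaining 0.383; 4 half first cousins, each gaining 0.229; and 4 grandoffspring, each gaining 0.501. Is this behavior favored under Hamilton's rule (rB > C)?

Yes

Hamilton's rule: the trait is favored when the sum of r·B over every recipient exceeds the actor's cost C.
r to an offspring = 0.5 (one parent–offspring link: r = (1/2)^1 = 1/2).
r to a half first cousin = 1/16 (half first cousins share one grandparent — one path of length 4: r = (1/2)^4 = 1/16).
r to a grandoffspring = 1/4 (two parent–offspring links: r = (1/2)^2 = 1/4).
Summing one r·B term per recipient: 1·0.5·0.383 + 4·0.0625·0.229 + 4·0.25·0.501 = 0.74975.
0.74975 > 0.31: the indirect benefit exceeds the cost.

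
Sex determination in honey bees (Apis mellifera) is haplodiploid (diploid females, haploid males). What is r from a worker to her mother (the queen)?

One meiotic link between diploid queen and diploid daughter: r = 1/2.

0.5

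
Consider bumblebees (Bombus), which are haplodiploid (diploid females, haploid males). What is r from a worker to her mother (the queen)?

0.5

One meiotic link between diploid queen and diploid daughter: r = 1/2.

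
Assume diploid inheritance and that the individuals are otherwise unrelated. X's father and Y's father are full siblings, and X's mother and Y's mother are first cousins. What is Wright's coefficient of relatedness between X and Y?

0.15625

Relatedness sums over independent paths through distinct common ancestors.
X and Y are related in two ways: first cousins through their fathers (r = 1/8) and second cousins through their mothers (r = 1/32).
r = 1/8 + 1/32 = 0.15625.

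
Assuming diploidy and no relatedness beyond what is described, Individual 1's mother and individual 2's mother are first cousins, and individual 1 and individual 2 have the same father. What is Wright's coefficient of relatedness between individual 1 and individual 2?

0.28125

With two independent routes of shared ancestry, r is the sum of the two contributions.
Individual 1 and individual 2 are related in two ways: second cousins through their mothers (r = 1/32) and half-sibs through their shared father (r = 1/4).
r = 1/32 + 1/4 = 0.28125.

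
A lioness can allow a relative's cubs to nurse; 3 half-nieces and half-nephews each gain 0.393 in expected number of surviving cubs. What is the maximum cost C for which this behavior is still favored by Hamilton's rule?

0.147375

r to a half-niece or half-nephew = 0.125 (half-aunt/uncle↔niece/nephew: one path of length 3: r = (1/2)^3 = 1/8).
Hamilton's rule: n·r·B > C, so the trait is favored while C < n·r·B = 3·0.125·0.393 = 0.147375.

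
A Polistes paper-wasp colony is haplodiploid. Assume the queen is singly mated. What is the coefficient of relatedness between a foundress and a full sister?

Haplodiploid full sisters inherit their father's entire haploid genome identically (contributing 1/2) and on average half of their mother's contribution (1/2 · 1/2 = 1/4); r = 1/2 + 1/4 = 3/4.

0.75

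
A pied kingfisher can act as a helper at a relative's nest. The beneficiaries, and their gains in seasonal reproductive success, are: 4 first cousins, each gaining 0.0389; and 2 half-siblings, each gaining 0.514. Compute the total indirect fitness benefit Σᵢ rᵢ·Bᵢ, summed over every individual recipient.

0.27645

r to a first cousin = 0.125 (first cousins share one grandparent pair — two paths of length 4: r = 2·(1/2)^4 = 1/8).
r to a half-sibling = 0.25 (half-sibs share one parent — one path of length 2: r = (1/2)^2 = 1/4).
Summing one r·B term per recipient: 4·0.125·0.0389 + 2·0.25·0.514 = 0.27645.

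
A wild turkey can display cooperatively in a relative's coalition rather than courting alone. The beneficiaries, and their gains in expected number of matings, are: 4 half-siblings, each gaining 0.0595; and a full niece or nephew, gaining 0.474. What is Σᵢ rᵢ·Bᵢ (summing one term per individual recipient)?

0.178

r to a half-sibling = 0.25 (half-sibs share one parent — one path of length 2: r = (1/2)^2 = 1/4).
r to a full niece or nephew = 1/4 (full aunt/uncle↔niece/nephew: two paths of length 3 through the shared grandparent pair: r = 2·(1/2)^3 = 1/4).
Summing one r·B term per recipient: 4·0.25·0.0595 + 1·0.25·0.474 = 0.178.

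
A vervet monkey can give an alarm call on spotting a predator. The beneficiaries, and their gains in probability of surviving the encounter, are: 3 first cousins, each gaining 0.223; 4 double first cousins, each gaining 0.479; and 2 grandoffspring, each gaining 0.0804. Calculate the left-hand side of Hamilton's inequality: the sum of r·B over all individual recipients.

0.602825

r to a first cousin = 0.125 (first cousins share one grandparent pair — two paths of length 4: r = 2·(1/2)^4 = 1/8).
r to a double first cousin = 1/4 (double first cousins share both grandparent pairs — four paths of length 4: r = 4·(1/2)^4 = 1/4).
r to a grandoffspring = 1/4 (two parent–offspring links: r = (1/2)^2 = 1/4).
Summing one r·B term per recipient: 3·0.125·0.223 + 4·0.25·0.479 + 2·0.25·0.0804 = 0.602825.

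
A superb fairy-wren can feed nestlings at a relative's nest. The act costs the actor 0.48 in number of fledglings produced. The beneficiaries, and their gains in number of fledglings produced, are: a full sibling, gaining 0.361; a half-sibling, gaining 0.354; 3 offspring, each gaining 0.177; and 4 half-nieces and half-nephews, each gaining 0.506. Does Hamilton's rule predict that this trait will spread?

Hamilton's rule: the trait is favored when the sum of r·B over every recipient exceeds the actor's cost C.
r to a full sibling = 1/2 (full sibs share both parents — two paths of length 2: r = 2·(1/2)^2 = 1/2).
r to a half-sibling = 0.25 (half-sibs share one parent — one path of length 2: r = (1/2)^2 = 1/4).
r to an offspring = 0.5 (one parent–offspring link: r = (1/2)^1 = 1/2).
r to a half-niece or half-nephew = 1/8 (half-aunt/uncle↔niece/nephew: one path of length 3: r = (1/2)^3 = 1/8).
Summing one r·B term per recipient: 1·0.5·0.361 + 1·0.25·0.354 + 3·0.5·0.177 + 4·0.125·0.506 = 0.7875.
0.7875 > 0.48: the indirect benefit exceeds the cost.

Yes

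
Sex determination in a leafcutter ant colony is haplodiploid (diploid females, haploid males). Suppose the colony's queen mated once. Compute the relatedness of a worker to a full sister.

Haplodiploid full sisters inherit their father's entire haploid genome identically (contributing 1/2) and on average half of their mother's contribution (1/2 · 1/2 = 1/4); r = 1/2 + 1/4 = 3/4.

0.75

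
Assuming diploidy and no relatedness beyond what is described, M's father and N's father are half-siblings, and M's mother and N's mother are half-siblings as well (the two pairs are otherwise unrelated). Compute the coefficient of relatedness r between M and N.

With two independent routes of shared ancestry, r is the sum of the two contributions.
M and N are related in two ways: half first cousins through their fathers (r = 1/16) and half first cousins through their mothers (r = 1/16).
r = 1/16 + 1/16 = 1/8 = 0.125.

0.125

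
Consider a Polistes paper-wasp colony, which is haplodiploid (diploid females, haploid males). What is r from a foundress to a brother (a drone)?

Her haploid brother carries none of their father's genes and a random half of their mother's genome; that half matches the maternal half of her own genome with probability 1/2: r = 1/2 · 1/2 = 1/4.

0.25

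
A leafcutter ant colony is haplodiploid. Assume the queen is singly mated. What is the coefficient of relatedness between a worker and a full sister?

0.75

Haplodiploid full sisters inherit their father's entire haploid genome identically (contributing 1/2) and on average half of their mother's contribution (1/2 · 1/2 = 1/4); r = 1/2 + 1/4 = 3/4.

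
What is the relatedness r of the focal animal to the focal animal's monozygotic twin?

1

Each parent–offspring link contributes a factor of 1/2, and independent paths through distinct common ancestors add.
Monozygotic twins share every allele identical by descent: r = 1.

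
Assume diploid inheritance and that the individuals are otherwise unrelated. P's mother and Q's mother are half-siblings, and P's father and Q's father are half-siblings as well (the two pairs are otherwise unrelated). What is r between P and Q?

0.125

Relatedness sums over independent paths through distinct common ancestors.
P and Q are related in two ways: half first cousins through their mothers (r = 1/16) and half first cousins through their fathers (r = 1/16).
r = 1/16 + 1/16 = 0.125.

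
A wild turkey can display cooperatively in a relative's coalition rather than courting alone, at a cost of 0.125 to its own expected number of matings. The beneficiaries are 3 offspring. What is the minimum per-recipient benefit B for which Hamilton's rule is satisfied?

0.0833

r to an offspring = 1/2 (one parent–offspring link: r = (1/2)^1 = 1/2).
Hamilton's rule with n recipients of equal r: n·r·B > C, so B > C/(n·r) = 0.125/(3·0.5) = 0.0833.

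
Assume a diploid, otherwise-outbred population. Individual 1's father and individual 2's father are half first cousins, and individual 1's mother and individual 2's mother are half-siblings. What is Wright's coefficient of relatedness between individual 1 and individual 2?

0.078125

Wright's path rule: contributions from independent ancestry routes add.
Individual 1 and individual 2 are related in two ways: half second cousins through their fathers (r = 1/64) and half first cousins through their mothers (r = 1/16).
r = 1/64 + 1/16 = 5/64 = 0.078125.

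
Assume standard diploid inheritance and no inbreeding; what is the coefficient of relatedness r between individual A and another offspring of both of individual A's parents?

Each parent–offspring link contributes a factor of 1/2, and independent paths through distinct common ancestors add.
Full sibs share both parents — two paths of length 2: r = 2·(1/2)^2 = 1/2.

0.5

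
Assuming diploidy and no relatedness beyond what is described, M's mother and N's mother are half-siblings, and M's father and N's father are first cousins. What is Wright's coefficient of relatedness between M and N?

0.09375

Wright's path rule: contributions from independent ancestry routes add.
M and N are related in two ways: half first cousins through their mothers (r = 1/16) and second cousins through their fathers (r = 1/32).
r = 1/16 + 1/32 = 0.09375.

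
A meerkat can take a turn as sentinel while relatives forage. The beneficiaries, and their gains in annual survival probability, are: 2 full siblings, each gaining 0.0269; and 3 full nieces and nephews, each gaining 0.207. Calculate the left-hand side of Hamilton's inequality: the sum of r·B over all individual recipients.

0.18215

r to a full sibling = 1/2 (full sibs share both parents — two paths of length 2: r = 2·(1/2)^2 = 1/2).
r to a full niece or nephew = 1/4 (full aunt/uncle↔niece/nephew: two paths of length 3 through the shared grandparent pair: r = 2·(1/2)^3 = 1/4).
Summing one r·B term per recipient: 2·0.5·0.0269 + 3·0.25·0.207 = 0.18215.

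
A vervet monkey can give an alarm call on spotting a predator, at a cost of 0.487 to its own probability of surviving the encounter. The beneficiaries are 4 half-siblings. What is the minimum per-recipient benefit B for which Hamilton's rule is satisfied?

r to a half-sibling = 0.25 (half-sibs share one parent — one path of length 2: r = (1/2)^2 = 1/4).
Hamilton's rule with n recipients of equal r: n·r·B > C, so B > C/(n·r) = 0.487/(4·0.25) = 0.487.

0.487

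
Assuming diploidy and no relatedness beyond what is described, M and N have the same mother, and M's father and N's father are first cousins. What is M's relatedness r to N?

0.28125

Wright's path rule: contributions from independent ancestry routes add.
M and N are related in two ways: half-sibs through their shared mother (r = 1/4) and second cousins through their fathers (r = 1/32).
r = 1/4 + 1/32 = 9/32 = 0.28125.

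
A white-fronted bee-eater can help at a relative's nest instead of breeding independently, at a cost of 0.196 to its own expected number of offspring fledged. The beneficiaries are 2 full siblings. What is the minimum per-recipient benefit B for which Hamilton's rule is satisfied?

0.196

r to a full sibling = 0.5 (full sibs share both parents — two paths of length 2: r = 2·(1/2)^2 = 1/2).
Hamilton's rule with n recipients of equal r: n·r·B > C, so B > C/(n·r) = 0.196/(2·0.5) = 0.196.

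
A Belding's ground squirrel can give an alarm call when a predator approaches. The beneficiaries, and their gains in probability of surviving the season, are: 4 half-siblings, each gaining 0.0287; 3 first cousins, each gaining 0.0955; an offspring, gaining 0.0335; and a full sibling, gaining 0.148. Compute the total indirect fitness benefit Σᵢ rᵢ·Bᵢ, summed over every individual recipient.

0.1552625

r to a half-sibling = 1/4 (half-sibs share one parent — one path of length 2: r = (1/2)^2 = 1/4).
r to a first cousin = 1/8 (first cousins share one grandparent pair — two paths of length 4: r = 2·(1/2)^4 = 1/8).
r to an offspring = 0.5 (one parent–offspring link: r = (1/2)^1 = 1/2).
r to a full sibling = 1/2 (full sibs share both parents — two paths of length 2: r = 2·(1/2)^2 = 1/2).
Summing one r·B term per recipient: 4·0.25·0.0287 + 3·0.125·0.0955 + 1·0.5·0.0335 + 1·0.5·0.148 = 0.1552625.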